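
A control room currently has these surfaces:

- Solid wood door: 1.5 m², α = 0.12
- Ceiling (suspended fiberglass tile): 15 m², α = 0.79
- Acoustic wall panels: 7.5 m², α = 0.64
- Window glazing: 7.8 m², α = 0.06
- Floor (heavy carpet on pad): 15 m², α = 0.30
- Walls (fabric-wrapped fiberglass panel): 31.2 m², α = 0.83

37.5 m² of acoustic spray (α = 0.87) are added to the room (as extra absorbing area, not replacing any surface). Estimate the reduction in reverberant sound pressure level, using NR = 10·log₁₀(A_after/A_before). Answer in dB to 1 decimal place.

Total absorption A_before = 1.5×0.12 + 15×0.79 + 7.5×0.64 + 7.8×0.06 + 15×0.30 + 31.2×0.83
  = 0.180 + 11.850 + 4.800 + 0.468 + 4.500 + 25.896 = 47.694 m² sabins.
Added absorption = 37.5 × 0.87 = 32.625 sabins.
A_after = 47.694 + 32.625 = 80.319 sabins.
NR = 10·log₁₀(80.319/47.694) = 2.3 dB.

2.3 dB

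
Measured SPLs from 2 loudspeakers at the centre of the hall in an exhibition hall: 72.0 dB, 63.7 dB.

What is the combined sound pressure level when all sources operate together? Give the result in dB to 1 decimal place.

72.6 dB

Converting to relative power and adding: 10^(72.0/10) + 10^(63.7/10) = 1.819e+07.
L_total = 10·log₁₀(1.819e+07) = 72.6 dB.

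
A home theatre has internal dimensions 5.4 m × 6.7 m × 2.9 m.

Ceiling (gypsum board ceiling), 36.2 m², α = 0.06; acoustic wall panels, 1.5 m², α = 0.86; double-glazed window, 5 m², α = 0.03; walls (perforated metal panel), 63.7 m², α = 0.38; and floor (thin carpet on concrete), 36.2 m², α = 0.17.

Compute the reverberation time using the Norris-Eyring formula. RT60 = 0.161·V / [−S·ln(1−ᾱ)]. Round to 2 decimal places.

Total surface area S = 36.2 + 1.5 + 5 + 63.7 + 36.2 = 142.6 m².
Σ(Sᵢαᵢ) = 36.2×0.06 + 1.5×0.86 + 5×0.03 + 63.7×0.38 + 36.2×0.17 = 33.972.
Mean coefficient ᾱ = A/S = 0.2382.
−S·ln(1−ᾱ) = −142.6 × ln(1 − 0.2382) = 38.797.
V = 5.4 × 6.7 × 2.9 = 104.922 m³.
T = 0.161·V/[−S·ln(1−ᾱ)] = 0.161·104.922/38.797 = 0.44 s.

0.44 s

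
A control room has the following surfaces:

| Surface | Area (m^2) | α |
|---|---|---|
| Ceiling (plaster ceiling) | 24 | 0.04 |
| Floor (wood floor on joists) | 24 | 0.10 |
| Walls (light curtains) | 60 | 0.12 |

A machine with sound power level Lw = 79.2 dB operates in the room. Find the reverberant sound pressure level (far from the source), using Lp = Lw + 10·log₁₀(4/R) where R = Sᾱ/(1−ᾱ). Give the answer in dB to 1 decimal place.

74.5 dB

A = 10.560 sabins; S = 108.0 m^2.
ᾱ = 10.560/108.0 = 0.0978; R = Sᾱ/(1−ᾱ) = 10.560/(1−0.0978) = 11.705 m^2.
Lp = 79.2 + 10·log₁₀(4/11.705) = 79.2 + (-4.66) = 74.5 dB.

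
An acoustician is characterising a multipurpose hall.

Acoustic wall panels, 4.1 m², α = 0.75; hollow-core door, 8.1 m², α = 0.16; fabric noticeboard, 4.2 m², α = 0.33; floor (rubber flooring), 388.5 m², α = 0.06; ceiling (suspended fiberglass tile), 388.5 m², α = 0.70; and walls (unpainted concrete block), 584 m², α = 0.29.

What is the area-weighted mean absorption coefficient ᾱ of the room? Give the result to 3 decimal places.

S = Σ Sᵢ = 4.1 + 8.1 + 4.2 + 388.5 + 388.5 + 584 = 1377.4 m².
Σ(Sᵢαᵢ) = 4.1×0.75 + 8.1×0.16 + 4.2×0.33 + 388.5×0.06 + 388.5×0.70 + 584×0.29 = 470.377.
ᾱ = A/S = 0.341.

0.341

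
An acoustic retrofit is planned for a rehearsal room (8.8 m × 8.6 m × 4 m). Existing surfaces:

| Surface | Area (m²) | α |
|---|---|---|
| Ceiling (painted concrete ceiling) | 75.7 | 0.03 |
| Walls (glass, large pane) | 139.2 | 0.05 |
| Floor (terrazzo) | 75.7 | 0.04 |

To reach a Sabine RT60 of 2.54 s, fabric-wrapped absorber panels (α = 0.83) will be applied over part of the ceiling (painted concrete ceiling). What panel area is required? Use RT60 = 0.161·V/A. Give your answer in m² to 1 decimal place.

Equivalent absorption area: A₁ = 75.7×0.03 + 139.2×0.05 + 75.7×0.04 = 12.259 m².
Required A₂ = 0.161·302.72/2.54 = 19.188 sabins.
ΔA needed = 19.188 − 12.259 = 6.929 sabins.
Each m² of panel replacing the ceiling (painted concrete ceiling) adds (0.83 − 0.03) = 0.80 sabins.
Area = ΔA/Δα = 6.929/0.80 = 8.7 m².

8.7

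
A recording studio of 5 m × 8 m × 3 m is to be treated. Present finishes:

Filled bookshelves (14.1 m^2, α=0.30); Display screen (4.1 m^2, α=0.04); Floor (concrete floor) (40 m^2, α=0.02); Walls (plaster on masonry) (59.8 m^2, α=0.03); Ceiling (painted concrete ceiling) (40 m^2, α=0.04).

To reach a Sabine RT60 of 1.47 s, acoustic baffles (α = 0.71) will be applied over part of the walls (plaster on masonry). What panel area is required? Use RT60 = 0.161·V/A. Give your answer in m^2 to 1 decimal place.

Summing Sᵢαᵢ: 4.230 + 0.164 + 0.800 + 1.794 + 1.600 → A₁ = 8.588 sabins.
Required A₂ = 0.161·120/1.47 = 13.143 sabins.
Absorption to add: 13.143 − 8.588 = 4.555 sabins.
Each m^2 of panel replacing the walls (plaster on masonry) adds (0.71 − 0.03) = 0.68 sabins.
Panel area = 4.555 / 0.68 = 6.7 m^2.

6.7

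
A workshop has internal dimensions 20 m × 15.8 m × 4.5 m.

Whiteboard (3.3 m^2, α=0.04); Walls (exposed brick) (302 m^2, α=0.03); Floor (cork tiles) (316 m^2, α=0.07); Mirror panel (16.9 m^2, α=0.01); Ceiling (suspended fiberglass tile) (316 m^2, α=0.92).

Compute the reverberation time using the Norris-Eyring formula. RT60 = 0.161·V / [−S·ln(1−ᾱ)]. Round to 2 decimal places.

0.58 seconds

Total surface area S = 3.3 + 302 + 316 + 16.9 + 316 = 954.2 m^2.
Σ(Sᵢαᵢ) = 3.3·0.04 + 302·0.03 + 316·0.07 + 16.9·0.01 + 316·0.92 = 322.201.
Mean coefficient ᾱ = A/S = 0.3377.
−S·ln(1−ᾱ) = −954.2 × ln(1 − 0.3377) = 393.165.
V = 20 × 15.8 × 4.5 = 1422 m³.
RT60 = 0.161 × 1422 / 393.165 = 0.58 s.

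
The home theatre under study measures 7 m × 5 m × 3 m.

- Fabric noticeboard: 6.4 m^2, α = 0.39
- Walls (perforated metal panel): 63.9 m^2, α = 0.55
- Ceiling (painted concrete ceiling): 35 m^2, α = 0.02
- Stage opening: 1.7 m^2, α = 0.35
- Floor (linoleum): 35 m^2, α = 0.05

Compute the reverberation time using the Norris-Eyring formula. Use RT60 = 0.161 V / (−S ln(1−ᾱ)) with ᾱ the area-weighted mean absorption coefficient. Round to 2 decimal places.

0.35 s

Total surface area S = 6.4 + 63.9 + 35 + 1.7 + 35 = 142.0 m^2.
Absorption A = 6.4·0.39 + 63.9·0.55 + 35·0.02 + 1.7·0.35 + 35·0.05 = 40.686 sabins.
ᾱ = 40.686 / 142.0 = 0.2865.
−S·ln(1−ᾱ) = −142.0 × ln(1 − 0.2865) = 47.935.
V = 7 × 5 × 3 = 105 m³.
T = 0.161·V/[−S·ln(1−ᾱ)] = 0.161·105/47.935 = 0.35 s.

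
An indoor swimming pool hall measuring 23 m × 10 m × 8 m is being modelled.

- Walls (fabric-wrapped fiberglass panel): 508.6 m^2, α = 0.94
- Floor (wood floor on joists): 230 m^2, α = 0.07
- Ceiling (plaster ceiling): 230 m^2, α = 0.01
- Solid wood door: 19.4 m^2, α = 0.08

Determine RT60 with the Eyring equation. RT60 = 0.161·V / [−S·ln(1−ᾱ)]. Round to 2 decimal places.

S = Σ Sᵢ = 988.0 m^2.
Absorption A = 508.6×0.94 + 230×0.07 + 230×0.01 + 19.4×0.08 = 498.036 sabins.
Mean coefficient ᾱ = A/S = 0.5041.
−S·ln(1−ᾱ) = −988.0 × ln(1 − 0.5041) = 692.964.
V = 23 × 10 × 8 = 1840 m³.
RT60 = 0.161 × 1840 / 692.964 = 0.43 s.

0.43 s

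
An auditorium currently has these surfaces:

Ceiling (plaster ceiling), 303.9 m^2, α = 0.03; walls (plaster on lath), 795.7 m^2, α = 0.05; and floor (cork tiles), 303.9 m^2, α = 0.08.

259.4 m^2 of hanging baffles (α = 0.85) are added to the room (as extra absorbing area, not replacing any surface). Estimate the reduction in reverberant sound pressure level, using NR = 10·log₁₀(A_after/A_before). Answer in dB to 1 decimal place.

A_before = Σ Sᵢαᵢ = 303.9·0.03 + 795.7·0.05 + 303.9·0.08 = 73.214 sabins.
Added absorption = 259.4 × 0.85 = 220.490 sabins.
New total A_after = 293.704 sabins.
Reduction = 10 log₁₀(A_after/A_before) = 10 log₁₀(4.0116) = 6.0 dB.

6.0 dB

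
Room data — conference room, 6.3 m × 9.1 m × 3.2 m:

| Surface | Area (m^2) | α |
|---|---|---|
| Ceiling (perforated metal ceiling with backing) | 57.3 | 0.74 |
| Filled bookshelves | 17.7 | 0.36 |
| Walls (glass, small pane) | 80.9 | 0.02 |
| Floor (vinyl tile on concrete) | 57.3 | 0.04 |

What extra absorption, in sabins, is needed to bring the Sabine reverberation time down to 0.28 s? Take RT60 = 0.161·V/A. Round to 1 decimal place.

52.8 sabins

Total absorption A₁ = 57.3×0.74 + 17.7×0.36 + 80.9×0.02 + 57.3×0.04
  = 42.402 + 6.372 + 1.618 + 2.292 = 52.684 m^2 sabins.
For T = 0.28 s, need A₂ = 0.161·V/T = 0.161·183.456/0.28 = 105.487 sabins.
Shortfall: 105.487 − 52.684 = 52.8 sabins.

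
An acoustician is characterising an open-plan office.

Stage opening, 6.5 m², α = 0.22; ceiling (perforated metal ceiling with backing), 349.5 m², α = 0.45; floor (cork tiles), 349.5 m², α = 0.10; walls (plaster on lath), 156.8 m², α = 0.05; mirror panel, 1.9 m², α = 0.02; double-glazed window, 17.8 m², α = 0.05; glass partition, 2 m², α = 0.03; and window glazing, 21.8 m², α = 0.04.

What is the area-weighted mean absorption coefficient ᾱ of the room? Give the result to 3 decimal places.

0.225

Total surface area S = 905.8 m².
Σ(Sᵢαᵢ) = 6.5·0.22 + 349.5·0.45 + 349.5·0.10 + 156.8·0.05 + 1.9·0.02 + 17.8·0.05 + 2·0.03 + 21.8·0.04 = 203.355.
ᾱ = 203.355 / 905.8 = 0.225.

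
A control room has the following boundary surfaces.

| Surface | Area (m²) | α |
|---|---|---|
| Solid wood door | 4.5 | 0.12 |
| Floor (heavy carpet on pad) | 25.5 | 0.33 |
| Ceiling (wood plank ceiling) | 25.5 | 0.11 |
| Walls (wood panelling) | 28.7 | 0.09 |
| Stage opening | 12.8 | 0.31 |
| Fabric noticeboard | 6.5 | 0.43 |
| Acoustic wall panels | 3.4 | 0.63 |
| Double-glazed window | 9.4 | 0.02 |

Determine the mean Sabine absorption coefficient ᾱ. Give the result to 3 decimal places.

Total surface area S = 116.3 m².
Σ(Sᵢαᵢ) = 4.5*0.12 + 25.5*0.33 + 25.5*0.11 + 28.7*0.09 + 12.8*0.31 + 6.5*0.43 + 3.4*0.63 + 9.4*0.02 = 23.436.
ᾱ = 23.436 / 116.3 = 0.202.

0.202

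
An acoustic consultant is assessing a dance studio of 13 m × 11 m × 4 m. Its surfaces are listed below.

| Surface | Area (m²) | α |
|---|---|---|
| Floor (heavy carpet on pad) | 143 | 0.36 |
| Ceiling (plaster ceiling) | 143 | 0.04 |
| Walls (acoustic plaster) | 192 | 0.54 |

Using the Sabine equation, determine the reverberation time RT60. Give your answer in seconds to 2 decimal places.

0.57 s

Equivalent absorption area: A = 143*0.36 + 143*0.04 + 192*0.54 = 160.880 m².
V = 13·11·4 = 572 m³.
Sabine: RT60 = 0.161 × 572 / 160.880 = 0.57 s.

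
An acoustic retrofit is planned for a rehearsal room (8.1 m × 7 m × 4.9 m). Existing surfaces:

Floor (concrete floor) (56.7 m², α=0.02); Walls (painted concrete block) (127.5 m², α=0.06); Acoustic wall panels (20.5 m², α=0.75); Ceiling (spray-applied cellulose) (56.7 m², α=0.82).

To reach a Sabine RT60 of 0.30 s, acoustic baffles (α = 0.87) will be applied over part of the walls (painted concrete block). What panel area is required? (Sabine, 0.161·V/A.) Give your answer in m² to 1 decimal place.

Total absorption A₁ = 56.7×0.02 + 127.5×0.06 + 20.5×0.75 + 56.7×0.82
  = 1.134 + 7.650 + 15.375 + 46.494 = 70.653 m² sabins.
V = 277.83 m³. Target absorption A₂ = 0.161 × 277.83 / 0.30 = 149.102 sabins.
Absorption to add: 149.102 − 70.653 = 78.449 sabins.
Net gain per m²: Δα = 0.87 − 0.06 = 0.81.
Area = ΔA/Δα = 78.449/0.81 = 96.9 m².

96.9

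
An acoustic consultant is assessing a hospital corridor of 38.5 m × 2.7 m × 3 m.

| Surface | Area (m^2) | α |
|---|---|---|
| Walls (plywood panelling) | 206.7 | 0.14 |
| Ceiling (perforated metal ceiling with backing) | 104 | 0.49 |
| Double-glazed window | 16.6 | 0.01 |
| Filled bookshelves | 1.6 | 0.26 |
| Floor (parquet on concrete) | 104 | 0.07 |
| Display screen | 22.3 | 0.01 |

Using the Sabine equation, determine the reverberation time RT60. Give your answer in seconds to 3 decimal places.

0.571 sec

A = Σ Sᵢαᵢ = 206.7*0.14 + 104*0.49 + 16.6*0.01 + 1.6*0.26 + 104*0.07 + 22.3*0.01 = 87.983 sabins.
Volume V = 38.5 × 2.7 × 3 = 311.85 m³.
Sabine: RT60 = 0.161 × 311.85 / 87.983 = 0.571 s.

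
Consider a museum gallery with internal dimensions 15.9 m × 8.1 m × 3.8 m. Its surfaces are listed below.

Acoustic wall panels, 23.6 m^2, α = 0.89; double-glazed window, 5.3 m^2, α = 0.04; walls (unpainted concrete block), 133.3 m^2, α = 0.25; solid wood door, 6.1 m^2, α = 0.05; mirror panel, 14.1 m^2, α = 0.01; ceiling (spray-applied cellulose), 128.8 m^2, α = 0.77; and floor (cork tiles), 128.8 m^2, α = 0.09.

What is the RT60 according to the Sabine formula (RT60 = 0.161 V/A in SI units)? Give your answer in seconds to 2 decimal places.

0.48 sec

Total absorption A = 23.6×0.89 + 5.3×0.04 + 133.3×0.25 + 6.1×0.05 + 14.1×0.01 + 128.8×0.77 + 128.8×0.09
  = 21.004 + 0.212 + 33.325 + 0.305 + 0.141 + 99.176 + 11.592 = 165.755 m^2 sabins.
Volume V = 15.9 × 8.1 × 3.8 = 489.402 m³.
RT60 = 0.161 · V / A = 0.161 × 489.402 / 165.755 = 0.48 s.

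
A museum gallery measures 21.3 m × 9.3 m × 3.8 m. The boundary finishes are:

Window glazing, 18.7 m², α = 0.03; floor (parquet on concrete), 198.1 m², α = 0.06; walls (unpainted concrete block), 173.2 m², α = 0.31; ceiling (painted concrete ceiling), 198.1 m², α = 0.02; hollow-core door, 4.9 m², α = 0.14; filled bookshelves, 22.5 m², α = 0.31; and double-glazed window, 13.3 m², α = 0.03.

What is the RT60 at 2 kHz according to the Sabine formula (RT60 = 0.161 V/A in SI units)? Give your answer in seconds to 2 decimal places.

Summing Sᵢαᵢ: 0.561 + 11.886 + 53.692 + 3.962 + 0.686 + 6.975 + 0.399 → A = 78.161 sabins.
Room volume: 752.742 m³.
T = 0.161 V/A = 0.161·752.742/78.161 = 1.55 s.

1.55 sec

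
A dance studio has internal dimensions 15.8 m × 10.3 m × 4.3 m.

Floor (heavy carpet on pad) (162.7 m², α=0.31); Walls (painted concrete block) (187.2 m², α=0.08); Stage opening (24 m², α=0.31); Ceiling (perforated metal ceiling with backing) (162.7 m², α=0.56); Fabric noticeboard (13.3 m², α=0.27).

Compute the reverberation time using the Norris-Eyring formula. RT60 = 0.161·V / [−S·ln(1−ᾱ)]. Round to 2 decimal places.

0.56 s

Total surface area S = 162.7 + 187.2 + 24 + 162.7 + 13.3 = 549.9 m².
Σ(Sᵢαᵢ) = 162.7×0.31 + 187.2×0.08 + 24×0.31 + 162.7×0.56 + 13.3×0.27 = 167.556.
Mean coefficient ᾱ = A/S = 0.3047.
−S·ln(1−ᾱ) = −549.9 × ln(1 − 0.3047) = 199.840.
V = 15.8 × 10.3 × 4.3 = 699.782 m³.
RT60 = 0.161 × 699.782 / 199.840 = 0.56 s.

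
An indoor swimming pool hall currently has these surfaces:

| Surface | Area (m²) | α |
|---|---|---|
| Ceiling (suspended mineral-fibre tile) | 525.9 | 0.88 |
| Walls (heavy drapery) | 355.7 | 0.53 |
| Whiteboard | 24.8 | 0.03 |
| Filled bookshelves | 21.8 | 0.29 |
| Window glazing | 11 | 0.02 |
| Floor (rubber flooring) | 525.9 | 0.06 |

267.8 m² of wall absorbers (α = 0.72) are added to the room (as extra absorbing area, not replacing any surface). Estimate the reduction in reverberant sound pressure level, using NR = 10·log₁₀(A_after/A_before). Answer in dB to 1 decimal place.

A_before = Σ Sᵢαᵢ = 525.9·0.88 + 355.7·0.53 + 24.8·0.03 + 21.8·0.29 + 11·0.02 + 525.9·0.06 = 690.153 sabins.
Treatment contributes 267.8·0.72 = 192.816 sabins.
New total A_after = 882.969 sabins.
NR = 10·log₁₀(882.969/690.153) = 1.1 dB.

1.1 dB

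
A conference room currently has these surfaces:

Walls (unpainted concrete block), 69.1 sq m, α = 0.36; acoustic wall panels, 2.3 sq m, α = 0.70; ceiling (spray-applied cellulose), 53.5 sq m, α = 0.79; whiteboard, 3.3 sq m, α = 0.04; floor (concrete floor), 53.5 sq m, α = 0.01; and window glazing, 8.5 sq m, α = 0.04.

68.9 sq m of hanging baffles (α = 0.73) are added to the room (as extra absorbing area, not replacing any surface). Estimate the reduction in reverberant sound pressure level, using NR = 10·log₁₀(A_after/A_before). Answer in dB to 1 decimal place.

Total absorption A_before = 69.1·0.36 + 2.3·0.70 + 53.5·0.79 + 3.3·0.04 + 53.5·0.01 + 8.5·0.04
  = 24.876 + 1.610 + 42.265 + 0.132 + 0.535 + 0.340 = 69.758 sq m sabins.
Treatment contributes 68.9·0.73 = 50.297 sabins.
A_after = 69.758 + 50.297 = 120.055 sabins.
Reduction = 10 log₁₀(A_after/A_before) = 10 log₁₀(1.7210) = 2.4 dB.

2.4 dB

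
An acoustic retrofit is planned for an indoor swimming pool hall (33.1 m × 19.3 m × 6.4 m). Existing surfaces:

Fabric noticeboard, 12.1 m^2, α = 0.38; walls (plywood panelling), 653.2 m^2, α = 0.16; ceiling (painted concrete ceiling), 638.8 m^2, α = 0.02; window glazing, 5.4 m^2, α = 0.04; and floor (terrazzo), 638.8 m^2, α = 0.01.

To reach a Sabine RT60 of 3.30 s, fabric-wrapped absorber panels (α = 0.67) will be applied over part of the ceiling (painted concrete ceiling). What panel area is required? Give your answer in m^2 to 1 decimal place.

Total absorption A₁ = 12.1*0.38 + 653.2*0.16 + 638.8*0.02 + 5.4*0.04 + 638.8*0.01
  = 4.598 + 104.512 + 12.776 + 0.216 + 6.388 = 128.490 m^2 sabins.
Required A₂ = 0.161·4088.512/3.30 = 199.470 sabins.
Absorption to add: 199.470 − 128.490 = 70.980 sabins.
Each m^2 of panel replacing the ceiling (painted concrete ceiling) adds (0.67 − 0.02) = 0.65 sabins.
Panel area = 70.980 / 0.65 = 109.2 m^2.

109.2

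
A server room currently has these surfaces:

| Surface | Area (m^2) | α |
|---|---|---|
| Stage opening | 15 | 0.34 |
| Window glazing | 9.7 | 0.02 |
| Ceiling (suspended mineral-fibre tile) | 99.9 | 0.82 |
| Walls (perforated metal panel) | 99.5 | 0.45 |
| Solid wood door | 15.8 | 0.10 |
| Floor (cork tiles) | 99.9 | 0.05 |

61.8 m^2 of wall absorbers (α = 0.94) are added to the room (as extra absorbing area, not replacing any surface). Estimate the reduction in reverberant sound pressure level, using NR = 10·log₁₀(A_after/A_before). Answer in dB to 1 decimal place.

1.5 dB

Total absorption A_before = 15*0.34 + 9.7*0.02 + 99.9*0.82 + 99.5*0.45 + 15.8*0.10 + 99.9*0.05
  = 5.100 + 0.194 + 81.918 + 44.775 + 1.580 + 4.995 = 138.562 m^2 sabins.
Added absorption = 61.8 × 0.94 = 58.092 sabins.
New total A_after = 196.654 sabins.
Reduction = 10 log₁₀(A_after/A_before) = 10 log₁₀(1.4192) = 1.5 dB.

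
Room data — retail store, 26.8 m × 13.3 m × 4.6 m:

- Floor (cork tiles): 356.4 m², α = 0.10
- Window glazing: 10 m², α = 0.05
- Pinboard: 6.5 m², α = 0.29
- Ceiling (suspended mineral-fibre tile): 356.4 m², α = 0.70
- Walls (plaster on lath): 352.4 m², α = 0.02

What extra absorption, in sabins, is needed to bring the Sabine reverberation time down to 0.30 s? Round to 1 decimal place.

Equivalent absorption area: A₁ = 356.4×0.10 + 10×0.05 + 6.5×0.29 + 356.4×0.70 + 352.4×0.02 = 294.553 m².
Target A₂ = 0.161·1639.624/0.30 = 879.932 sabins (V = 1639.624 m³).
ΔA = A₂ − A₁ = 879.932 − 294.553 = 585.4 sabins.

585.4 sabins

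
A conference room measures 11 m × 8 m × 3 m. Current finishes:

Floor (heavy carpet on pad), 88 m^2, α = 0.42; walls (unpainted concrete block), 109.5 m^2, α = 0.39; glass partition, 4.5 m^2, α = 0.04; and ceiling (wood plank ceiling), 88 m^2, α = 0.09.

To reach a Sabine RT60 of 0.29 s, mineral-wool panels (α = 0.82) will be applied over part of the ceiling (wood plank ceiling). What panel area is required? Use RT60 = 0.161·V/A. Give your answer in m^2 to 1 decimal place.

80.5

Summing Sᵢαᵢ: 36.960 + 42.705 + 0.180 + 7.920 → A₁ = 87.765 sabins.
Required A₂ = 0.161·264/0.29 = 146.566 sabins.
Absorption to add: 146.566 − 87.765 = 58.801 sabins.
Net gain per m^2: Δα = 0.82 − 0.09 = 0.73.
Panel area = 58.801 / 0.73 = 80.5 m^2.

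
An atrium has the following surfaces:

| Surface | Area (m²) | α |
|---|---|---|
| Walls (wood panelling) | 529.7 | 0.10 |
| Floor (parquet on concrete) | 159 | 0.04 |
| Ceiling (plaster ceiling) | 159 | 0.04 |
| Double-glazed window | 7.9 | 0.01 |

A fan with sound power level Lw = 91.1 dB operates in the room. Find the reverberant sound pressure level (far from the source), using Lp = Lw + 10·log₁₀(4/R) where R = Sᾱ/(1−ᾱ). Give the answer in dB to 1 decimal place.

A = 65.769 sabins; S = 855.6 m².
ᾱ = 0.0769, so room constant R = A/(1−ᾱ) = 71.248 m².
Lp = 91.1 + 10·log₁₀(4/71.248) = 91.1 + (-12.51) = 78.6 dB.

78.6 dB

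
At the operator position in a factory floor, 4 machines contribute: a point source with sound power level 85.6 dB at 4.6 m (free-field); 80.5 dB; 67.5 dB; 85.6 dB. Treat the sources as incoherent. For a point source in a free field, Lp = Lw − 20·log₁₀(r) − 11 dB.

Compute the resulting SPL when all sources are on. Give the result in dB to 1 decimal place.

86.8 dB

Source at 4.6 m: Lp = 85.6 − 20·log₁₀(4.6) − 11 = 61.3 dB.
Converting to relative power and adding: 10^(61.3/10) + 10^(80.5/10) + 10^(67.5/10) + 10^(85.6/10) = 4.823e+08.
Back to dB: 10·log₁₀ Σ = 86.8 dB.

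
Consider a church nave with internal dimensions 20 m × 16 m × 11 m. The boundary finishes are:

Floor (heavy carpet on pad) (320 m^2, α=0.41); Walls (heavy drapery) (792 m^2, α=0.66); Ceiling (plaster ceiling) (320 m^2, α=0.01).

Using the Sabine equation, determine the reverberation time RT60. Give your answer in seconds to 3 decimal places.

A = Σ Sᵢαᵢ = 320*0.41 + 792*0.66 + 320*0.01 = 657.120 sabins.
Room volume: 3520 m³.
T = 0.161 V/A = 0.161·3520/657.120 = 0.862 s.

0.862 s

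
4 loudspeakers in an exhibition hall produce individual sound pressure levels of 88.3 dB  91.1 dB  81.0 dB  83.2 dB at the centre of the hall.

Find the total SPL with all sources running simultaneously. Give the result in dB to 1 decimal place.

Sum in the linear (power) domain: Σ 10^(Lᵢ/10) = 10^(88.3/10) + 10^(91.1/10) + 10^(81.0/10) + 10^(83.2/10) = 2.299e+09.
L_total = 10·log₁₀(2.299e+09) = 93.6 dB.

93.6 dB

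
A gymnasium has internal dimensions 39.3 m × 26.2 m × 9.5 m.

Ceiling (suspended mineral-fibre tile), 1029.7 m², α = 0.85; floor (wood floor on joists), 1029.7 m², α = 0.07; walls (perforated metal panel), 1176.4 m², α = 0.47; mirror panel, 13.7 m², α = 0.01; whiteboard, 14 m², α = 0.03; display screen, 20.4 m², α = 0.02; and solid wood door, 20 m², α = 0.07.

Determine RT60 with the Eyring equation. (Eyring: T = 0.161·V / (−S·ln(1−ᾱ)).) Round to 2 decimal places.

Total surface area S = 1029.7 + 1029.7 + 1176.4 + 13.7 + 14 + 20.4 + 20 = 3303.9 m².
Absorption A = 1029.7·0.85 + 1029.7·0.07 + 1176.4·0.47 + 13.7·0.01 + 14·0.03 + 20.4·0.02 + 20·0.07 = 1502.597 sabins.
ᾱ = 1502.597 / 3303.9 = 0.4548.
Eyring denominator: −S ln(1−ᾱ) = 2004.154.
V = 39.3 × 26.2 × 9.5 = 9781.77 m³.
T = 0.161·V/[−S·ln(1−ᾱ)] = 0.161·9781.77/2004.154 = 0.79 s.

0.79 s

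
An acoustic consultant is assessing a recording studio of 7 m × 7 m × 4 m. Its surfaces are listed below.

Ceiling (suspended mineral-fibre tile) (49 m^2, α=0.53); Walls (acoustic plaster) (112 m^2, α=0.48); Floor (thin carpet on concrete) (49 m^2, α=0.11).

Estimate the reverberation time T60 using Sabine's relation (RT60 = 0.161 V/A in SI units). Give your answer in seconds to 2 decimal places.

0.37 s

Summing Sᵢαᵢ: 25.970 + 53.760 + 5.390 → A = 85.120 sabins.
Room volume: 196 m³.
Sabine: RT60 = 0.161 × 196 / 85.120 = 0.37 s.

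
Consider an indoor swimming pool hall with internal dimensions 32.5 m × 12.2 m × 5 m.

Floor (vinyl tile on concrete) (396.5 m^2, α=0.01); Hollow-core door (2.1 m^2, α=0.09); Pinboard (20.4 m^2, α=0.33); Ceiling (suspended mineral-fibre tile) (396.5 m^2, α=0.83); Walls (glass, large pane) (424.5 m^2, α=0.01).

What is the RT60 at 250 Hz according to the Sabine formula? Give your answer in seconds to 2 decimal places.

0.93 s

Equivalent absorption area: A = 396.5*0.01 + 2.1*0.09 + 20.4*0.33 + 396.5*0.83 + 424.5*0.01 = 344.226 m^2.
Room volume: 1982.5 m³.
RT60 = 0.161 · V / A = 0.161 × 1982.5 / 344.226 = 0.93 s.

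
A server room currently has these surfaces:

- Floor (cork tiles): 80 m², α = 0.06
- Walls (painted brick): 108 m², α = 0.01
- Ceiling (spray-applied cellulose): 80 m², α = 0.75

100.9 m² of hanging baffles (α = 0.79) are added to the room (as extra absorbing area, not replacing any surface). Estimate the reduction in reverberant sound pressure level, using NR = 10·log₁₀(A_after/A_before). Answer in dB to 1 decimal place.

A_before = Σ Sᵢαᵢ = 80·0.06 + 108·0.01 + 80·0.75 = 65.880 sabins.
Added absorption = 100.9 × 0.79 = 79.711 sabins.
New total A_after = 145.591 sabins.
NR = 10·log₁₀(145.591/65.880) = 3.4 dB.

3.4 dB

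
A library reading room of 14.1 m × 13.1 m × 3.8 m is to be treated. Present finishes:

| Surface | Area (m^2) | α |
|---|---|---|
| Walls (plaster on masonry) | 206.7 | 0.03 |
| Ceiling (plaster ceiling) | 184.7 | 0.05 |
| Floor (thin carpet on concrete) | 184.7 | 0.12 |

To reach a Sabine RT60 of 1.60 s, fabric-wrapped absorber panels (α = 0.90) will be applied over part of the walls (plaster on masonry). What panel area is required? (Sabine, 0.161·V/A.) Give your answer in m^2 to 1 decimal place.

Total absorption A₁ = 206.7·0.03 + 184.7·0.05 + 184.7·0.12
  = 6.201 + 9.235 + 22.164 = 37.600 m^2 sabins.
V = 701.898 m³. Target absorption A₂ = 0.161 × 701.898 / 1.60 = 70.628 sabins.
ΔA needed = 70.628 − 37.600 = 33.028 sabins.
Net gain per m^2: Δα = 0.90 − 0.03 = 0.87.
Area = ΔA/Δα = 33.028/0.87 = 38.0 m^2.

38.0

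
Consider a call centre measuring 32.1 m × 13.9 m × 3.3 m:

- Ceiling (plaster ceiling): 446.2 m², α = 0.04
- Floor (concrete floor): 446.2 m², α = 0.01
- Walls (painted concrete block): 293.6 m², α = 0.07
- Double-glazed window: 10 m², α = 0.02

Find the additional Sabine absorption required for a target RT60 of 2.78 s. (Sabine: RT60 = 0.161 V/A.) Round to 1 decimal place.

Total absorption A₁ = 446.2×0.04 + 446.2×0.01 + 293.6×0.07 + 10×0.02
  = 17.848 + 4.462 + 20.552 + 0.200 = 43.062 m² sabins.
Target A₂ = 0.161·1472.427/2.78 = 85.274 sabins (V = 1472.427 m³).
ΔA = A₂ − A₁ = 85.274 − 43.062 = 42.2 sabins.

42.2 sabins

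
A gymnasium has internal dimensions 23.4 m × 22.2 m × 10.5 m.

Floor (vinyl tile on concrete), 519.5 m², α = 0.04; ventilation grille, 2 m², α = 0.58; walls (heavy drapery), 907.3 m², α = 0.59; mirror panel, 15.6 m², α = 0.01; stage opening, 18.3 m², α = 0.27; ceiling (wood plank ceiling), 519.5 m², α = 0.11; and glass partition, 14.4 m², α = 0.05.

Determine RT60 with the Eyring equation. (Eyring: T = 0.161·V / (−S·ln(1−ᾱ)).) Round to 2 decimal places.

S = Σ Sᵢ = 1996.6 m².
Absorption A = 519.5·0.04 + 2·0.58 + 907.3·0.59 + 15.6·0.01 + 18.3·0.27 + 519.5·0.11 + 14.4·0.05 = 620.209 sabins.
ᾱ = 620.209 / 1996.6 = 0.3106.
−S·ln(1−ᾱ) = −1996.6 × ln(1 − 0.3106) = 742.603.
V = 23.4 × 22.2 × 10.5 = 5454.54 m³.
T = 0.161·V/[−S·ln(1−ᾱ)] = 0.161·5454.54/742.603 = 1.18 s.

1.18 s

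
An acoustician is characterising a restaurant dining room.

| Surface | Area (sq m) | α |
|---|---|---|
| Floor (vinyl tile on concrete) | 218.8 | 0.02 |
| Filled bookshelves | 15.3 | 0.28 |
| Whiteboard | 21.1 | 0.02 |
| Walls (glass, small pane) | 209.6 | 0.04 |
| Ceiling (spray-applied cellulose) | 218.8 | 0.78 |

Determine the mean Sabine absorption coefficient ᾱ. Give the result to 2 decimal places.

0.28

Total surface area S = 683.6 sq m.
Σ(Sᵢαᵢ) = 218.8*0.02 + 15.3*0.28 + 21.1*0.02 + 209.6*0.04 + 218.8*0.78 = 188.130.
ᾱ = A/S = 0.28.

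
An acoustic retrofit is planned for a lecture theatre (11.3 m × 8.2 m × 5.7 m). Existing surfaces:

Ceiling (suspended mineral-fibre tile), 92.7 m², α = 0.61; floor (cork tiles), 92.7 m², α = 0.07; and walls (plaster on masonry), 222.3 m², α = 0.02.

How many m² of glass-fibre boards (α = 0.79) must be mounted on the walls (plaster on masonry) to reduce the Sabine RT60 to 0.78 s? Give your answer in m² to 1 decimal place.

Equivalent absorption area: A₁ = 92.7·0.61 + 92.7·0.07 + 222.3·0.02 = 67.482 m².
Required A₂ = 0.161·528.162/0.78 = 109.018 sabins.
Absorption to add: 109.018 − 67.482 = 41.536 sabins.
Each m² of panel replacing the walls (plaster on masonry) adds (0.79 − 0.02) = 0.77 sabins.
Panel area = 41.536 / 0.77 = 53.9 m².

53.9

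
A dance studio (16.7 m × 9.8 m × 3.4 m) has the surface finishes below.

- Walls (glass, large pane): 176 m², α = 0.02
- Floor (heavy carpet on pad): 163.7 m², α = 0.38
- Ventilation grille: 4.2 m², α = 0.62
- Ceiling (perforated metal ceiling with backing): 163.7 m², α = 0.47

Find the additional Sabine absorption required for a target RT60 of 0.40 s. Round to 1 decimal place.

78.7 sabins

Total absorption A₁ = 176*0.02 + 163.7*0.38 + 4.2*0.62 + 163.7*0.47
  = 3.520 + 62.206 + 2.604 + 76.939 = 145.269 m² sabins.
For T = 0.40 s, need A₂ = 0.161·V/T = 0.161·556.444/0.40 = 223.969 sabins.
Shortfall: 223.969 − 145.269 = 78.7 sabins.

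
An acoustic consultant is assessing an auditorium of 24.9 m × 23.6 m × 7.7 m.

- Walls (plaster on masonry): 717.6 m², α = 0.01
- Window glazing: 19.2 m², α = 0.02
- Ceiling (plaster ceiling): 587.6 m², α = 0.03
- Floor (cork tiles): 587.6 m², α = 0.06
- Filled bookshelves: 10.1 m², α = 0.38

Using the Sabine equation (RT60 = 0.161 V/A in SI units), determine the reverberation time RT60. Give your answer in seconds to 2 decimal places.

11.33 seconds

A = Σ Sᵢαᵢ = 717.6×0.01 + 19.2×0.02 + 587.6×0.03 + 587.6×0.06 + 10.1×0.38 = 64.282 sabins.
V = 24.9·23.6·7.7 = 4524.828 m³.
T = 0.161 V/A = 0.161·4524.828/64.282 = 11.33 s.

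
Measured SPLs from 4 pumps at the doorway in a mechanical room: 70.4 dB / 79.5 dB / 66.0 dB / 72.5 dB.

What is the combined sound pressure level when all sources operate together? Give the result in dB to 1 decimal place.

Sum in the linear (power) domain: Σ 10^(Lᵢ/10) = 10^(70.4/10) + 10^(79.5/10) + 10^(66.0/10) + 10^(72.5/10) = 1.219e+08.
Combined level = 10 log₁₀(1.219e+08) = 80.9 dB.

80.9 dB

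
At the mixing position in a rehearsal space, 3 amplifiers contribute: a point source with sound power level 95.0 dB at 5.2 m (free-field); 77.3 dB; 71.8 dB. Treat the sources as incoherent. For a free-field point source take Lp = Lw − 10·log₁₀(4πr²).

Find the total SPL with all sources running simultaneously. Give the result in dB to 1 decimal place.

78.9 dB

Source at 5.2 m: Lp = 95.0 − 10·log₁₀(4π·5.2²) = 95.0 − 10·log₁₀(339.795) = 69.7 dB.
Converting to relative power and adding: 10^(69.7/10) + 10^(77.3/10) + 10^(71.8/10) = 7.817e+07.
Combined level = 10 log₁₀(7.817e+07) = 78.9 dB.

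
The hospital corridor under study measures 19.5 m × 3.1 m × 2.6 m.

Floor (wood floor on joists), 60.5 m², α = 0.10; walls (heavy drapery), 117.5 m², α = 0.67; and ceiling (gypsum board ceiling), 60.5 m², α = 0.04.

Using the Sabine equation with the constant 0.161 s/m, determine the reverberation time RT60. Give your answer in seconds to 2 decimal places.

0.29 sec

Summing Sᵢαᵢ: 6.050 + 78.725 + 2.420 → A = 87.195 sabins.
Room volume: 157.17 m³.
RT60 = 0.161 · V / A = 0.161 × 157.17 / 87.195 = 0.29 s.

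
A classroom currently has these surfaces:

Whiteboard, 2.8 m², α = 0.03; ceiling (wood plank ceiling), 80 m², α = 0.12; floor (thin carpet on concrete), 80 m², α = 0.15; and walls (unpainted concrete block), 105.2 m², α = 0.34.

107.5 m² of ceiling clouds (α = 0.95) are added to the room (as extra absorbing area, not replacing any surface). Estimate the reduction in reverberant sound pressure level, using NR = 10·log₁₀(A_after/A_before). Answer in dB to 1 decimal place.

Summing Sᵢαᵢ: 0.084 + 9.600 + 12.000 + 35.768 → A_before = 57.452 sabins.
Added absorption = 107.5 × 0.95 = 102.125 sabins.
A_after = 57.452 + 102.125 = 159.577 sabins.
NR = 10·log₁₀(159.577/57.452) = 4.4 dB.

4.4 dB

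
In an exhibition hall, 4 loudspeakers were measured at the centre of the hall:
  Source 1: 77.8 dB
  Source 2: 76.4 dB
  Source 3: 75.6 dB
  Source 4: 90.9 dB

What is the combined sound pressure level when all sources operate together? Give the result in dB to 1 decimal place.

91.4 dB

Σ 10^(Lᵢ/10) = 1.37e+09.
Back to dB: 10·log₁₀ Σ = 91.4 dB.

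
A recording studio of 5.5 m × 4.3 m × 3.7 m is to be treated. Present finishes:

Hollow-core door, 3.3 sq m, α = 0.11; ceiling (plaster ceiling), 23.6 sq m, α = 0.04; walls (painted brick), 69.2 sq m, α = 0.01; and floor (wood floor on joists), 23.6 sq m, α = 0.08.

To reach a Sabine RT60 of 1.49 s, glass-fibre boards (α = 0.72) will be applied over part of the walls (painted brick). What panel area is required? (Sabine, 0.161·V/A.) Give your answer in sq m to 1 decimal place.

Summing Sᵢαᵢ: 0.363 + 0.944 + 0.692 + 1.888 → A₁ = 3.887 sabins.
V = 87.505 m³. Target absorption A₂ = 0.161 × 87.505 / 1.49 = 9.455 sabins.
Absorption to add: 9.455 − 3.887 = 5.568 sabins.
Net gain per sq m: Δα = 0.72 − 0.01 = 0.71.
Panel area = 5.568 / 0.71 = 7.8 sq m.

7.8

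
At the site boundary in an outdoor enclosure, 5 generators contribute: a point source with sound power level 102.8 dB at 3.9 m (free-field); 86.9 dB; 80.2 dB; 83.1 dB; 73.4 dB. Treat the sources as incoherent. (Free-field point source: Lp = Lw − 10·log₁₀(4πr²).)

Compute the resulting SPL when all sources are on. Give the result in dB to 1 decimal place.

Source at 3.9 m: Lp = 102.8 − 10·log₁₀(4π·3.9²) = 102.8 − 10·log₁₀(191.134) = 80.0 dB.
Σ 10^(Lᵢ/10) = 9.205e+08.
Back to dB: 10·log₁₀ Σ = 89.6 dB.

89.6 dB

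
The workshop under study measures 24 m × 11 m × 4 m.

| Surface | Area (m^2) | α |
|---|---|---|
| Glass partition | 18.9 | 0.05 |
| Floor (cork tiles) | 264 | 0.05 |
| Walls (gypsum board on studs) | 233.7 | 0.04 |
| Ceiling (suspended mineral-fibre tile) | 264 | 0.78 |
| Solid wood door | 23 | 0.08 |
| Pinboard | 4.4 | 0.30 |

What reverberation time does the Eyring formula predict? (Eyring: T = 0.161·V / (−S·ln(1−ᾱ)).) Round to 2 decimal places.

S = Σ Sᵢ = 808.0 m^2.
Absorption A = 18.9·0.05 + 264·0.05 + 233.7·0.04 + 264·0.78 + 23·0.08 + 4.4·0.30 = 232.573 sabins.
ᾱ = 232.573 / 808.0 = 0.2878.
−S·ln(1−ᾱ) = −808.0 × ln(1 − 0.2878) = 274.232.
V = 24 × 11 × 4 = 1056 m³.
T = 0.161·V/[−S·ln(1−ᾱ)] = 0.161·1056/274.232 = 0.62 s.

0.62 seconds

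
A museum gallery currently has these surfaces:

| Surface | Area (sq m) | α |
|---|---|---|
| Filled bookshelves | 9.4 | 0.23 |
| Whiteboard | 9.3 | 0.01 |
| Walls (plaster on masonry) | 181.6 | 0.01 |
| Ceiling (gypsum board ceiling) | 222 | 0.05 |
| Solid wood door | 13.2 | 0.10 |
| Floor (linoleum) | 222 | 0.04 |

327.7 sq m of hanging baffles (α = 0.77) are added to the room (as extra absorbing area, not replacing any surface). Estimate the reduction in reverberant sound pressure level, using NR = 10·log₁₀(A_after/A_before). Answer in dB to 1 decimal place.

Equivalent absorption area: A_before = 9.4·0.23 + 9.3·0.01 + 181.6·0.01 + 222·0.05 + 13.2·0.10 + 222·0.04 = 25.371 sq m.
Treatment contributes 327.7·0.77 = 252.329 sabins.
A_after = 25.371 + 252.329 = 277.700 sabins.
NR = 10·log₁₀(277.700/25.371) = 10.4 dB.

10.4 dB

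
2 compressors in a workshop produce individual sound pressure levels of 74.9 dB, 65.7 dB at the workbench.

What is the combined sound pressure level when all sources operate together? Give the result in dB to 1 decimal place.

Σ 10^(Lᵢ/10) = 3.462e+07.
L_total = 10·log₁₀(3.462e+07) = 75.4 dB.

75.4 dB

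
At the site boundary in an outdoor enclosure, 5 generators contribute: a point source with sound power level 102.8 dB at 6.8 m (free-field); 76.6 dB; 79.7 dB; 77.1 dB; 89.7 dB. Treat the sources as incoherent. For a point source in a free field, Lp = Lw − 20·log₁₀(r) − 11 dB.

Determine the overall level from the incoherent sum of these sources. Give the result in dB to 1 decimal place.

90.6 dB

Source at 6.8 m: Lp = 102.8 − 20·log₁₀(6.8) − 11 = 75.1 dB.
Converting to relative power and adding: 10^(75.1/10) + 10^(76.6/10) + 10^(79.7/10) + 10^(77.1/10) + 10^(89.7/10) = 1.156e+09.
L_total = 10·log₁₀(1.156e+09) = 90.6 dB.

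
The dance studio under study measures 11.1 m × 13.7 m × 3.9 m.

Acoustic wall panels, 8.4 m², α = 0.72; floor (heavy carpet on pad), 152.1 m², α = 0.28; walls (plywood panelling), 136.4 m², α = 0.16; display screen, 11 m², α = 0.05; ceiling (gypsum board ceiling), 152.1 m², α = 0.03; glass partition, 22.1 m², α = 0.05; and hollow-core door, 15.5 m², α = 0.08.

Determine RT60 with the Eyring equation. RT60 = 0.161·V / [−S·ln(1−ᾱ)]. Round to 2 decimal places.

1.13 s

Total surface area S = 8.4 + 152.1 + 136.4 + 11 + 152.1 + 22.1 + 15.5 = 497.6 m².
Absorption A = 8.4×0.72 + 152.1×0.28 + 136.4×0.16 + 11×0.05 + 152.1×0.03 + 22.1×0.05 + 15.5×0.08 = 77.918 sabins.
ᾱ = 77.918 / 497.6 = 0.1566.
Eyring denominator: −S ln(1−ᾱ) = 84.748.
V = 11.1 × 13.7 × 3.9 = 593.073 m³.
RT60 = 0.161 × 593.073 / 84.748 = 1.13 s.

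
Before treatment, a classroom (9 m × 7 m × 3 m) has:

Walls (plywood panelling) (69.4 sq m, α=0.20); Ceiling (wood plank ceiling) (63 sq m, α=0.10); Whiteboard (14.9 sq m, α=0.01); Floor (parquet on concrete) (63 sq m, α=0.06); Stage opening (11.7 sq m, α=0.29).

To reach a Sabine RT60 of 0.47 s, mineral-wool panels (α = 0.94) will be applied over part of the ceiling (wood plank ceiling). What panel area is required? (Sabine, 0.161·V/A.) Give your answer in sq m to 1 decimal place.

44.3

A₁ = Σ Sᵢαᵢ = 69.4×0.20 + 63×0.10 + 14.9×0.01 + 63×0.06 + 11.7×0.29 = 27.502 sabins.
V = 189 m³. Target absorption A₂ = 0.161 × 189 / 0.47 = 64.743 sabins.
ΔA needed = 64.743 − 27.502 = 37.241 sabins.
Each sq m of panel replacing the ceiling (wood plank ceiling) adds (0.94 − 0.10) = 0.84 sabins.
Area = ΔA/Δα = 37.241/0.84 = 44.3 sq m.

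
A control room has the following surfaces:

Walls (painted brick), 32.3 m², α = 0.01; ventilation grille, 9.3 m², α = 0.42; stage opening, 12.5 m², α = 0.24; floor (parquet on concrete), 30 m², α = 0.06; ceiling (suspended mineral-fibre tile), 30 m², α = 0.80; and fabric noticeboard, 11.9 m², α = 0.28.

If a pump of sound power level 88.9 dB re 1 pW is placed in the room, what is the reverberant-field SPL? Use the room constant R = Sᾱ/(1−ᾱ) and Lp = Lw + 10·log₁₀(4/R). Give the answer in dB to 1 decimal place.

A = 36.361 sabins; S = 126.0 m².
ᾱ = 36.361/126.0 = 0.2886; R = Sᾱ/(1−ᾱ) = 36.361/(1−0.2886) = 51.112 m².
Lp = Lw + 10 log₁₀(4/R) = 88.9 -11.06 = 77.8 dB.

77.8 dB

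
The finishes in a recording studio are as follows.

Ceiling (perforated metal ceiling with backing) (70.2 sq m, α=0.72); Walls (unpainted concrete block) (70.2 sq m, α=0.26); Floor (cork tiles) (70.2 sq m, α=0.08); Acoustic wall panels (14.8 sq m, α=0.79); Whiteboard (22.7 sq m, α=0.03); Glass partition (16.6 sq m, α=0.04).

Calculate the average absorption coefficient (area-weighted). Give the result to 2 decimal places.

S = Σ Sᵢ = 70.2 + 70.2 + 70.2 + 14.8 + 22.7 + 16.6 = 264.7 sq m.
Σ(Sᵢαᵢ) = 70.2*0.72 + 70.2*0.26 + 70.2*0.08 + 14.8*0.79 + 22.7*0.03 + 16.6*0.04 = 87.449.
ᾱ = A/S = 0.33.

0.33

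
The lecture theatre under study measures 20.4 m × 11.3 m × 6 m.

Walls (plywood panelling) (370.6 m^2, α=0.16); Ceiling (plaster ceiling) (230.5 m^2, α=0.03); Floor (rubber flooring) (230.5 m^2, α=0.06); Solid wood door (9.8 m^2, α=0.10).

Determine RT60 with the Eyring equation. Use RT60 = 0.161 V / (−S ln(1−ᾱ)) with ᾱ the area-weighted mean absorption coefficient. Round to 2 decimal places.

2.61 sec

Total surface area S = 370.6 + 230.5 + 230.5 + 9.8 = 841.4 m^2.
Absorption A = 370.6×0.16 + 230.5×0.03 + 230.5×0.06 + 9.8×0.10 = 81.021 sabins.
ᾱ = 81.021 / 841.4 = 0.0963.
−S·ln(1−ᾱ) = −841.4 × ln(1 − 0.0963) = 85.198.
V = 20.4 × 11.3 × 6 = 1383.12 m³.
T = 0.161·V/[−S·ln(1−ᾱ)] = 0.161·1383.12/85.198 = 2.61 s.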